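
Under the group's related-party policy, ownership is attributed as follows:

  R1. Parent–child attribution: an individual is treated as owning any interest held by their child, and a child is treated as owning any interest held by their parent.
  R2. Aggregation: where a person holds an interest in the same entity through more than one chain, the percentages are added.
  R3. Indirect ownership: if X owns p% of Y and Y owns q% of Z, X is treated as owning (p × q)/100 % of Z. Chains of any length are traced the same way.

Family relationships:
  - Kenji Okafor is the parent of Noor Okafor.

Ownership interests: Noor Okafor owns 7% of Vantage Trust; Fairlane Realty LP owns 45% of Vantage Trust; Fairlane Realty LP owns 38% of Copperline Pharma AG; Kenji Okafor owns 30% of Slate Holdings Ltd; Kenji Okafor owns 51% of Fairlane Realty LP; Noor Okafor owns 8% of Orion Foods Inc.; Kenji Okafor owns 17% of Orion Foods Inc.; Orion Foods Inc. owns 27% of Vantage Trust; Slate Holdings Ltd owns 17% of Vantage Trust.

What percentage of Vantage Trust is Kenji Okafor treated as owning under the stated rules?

By parent–child attribution (R1), Kenji Okafor is treated as also owning Noor Okafor's interest in Orion Foods Inc, giving 17% + 8% = 25%.
By parent–child attribution (R1), Kenji Okafor is treated as owning Noor Okafor's 7% interest in Vantage Trust.
Chain via Fairlane Realty LP (R3): 51% × 45% = 22.95% of Vantage Trust.
Chain via Slate Holdings Ltd (R3): 30% × 17% = 5.1% of Vantage Trust.
Chain via Orion Foods Inc. (R3): 25% × 27% = 6.75% of Vantage Trust.
Direct interest in Vantage Trust: 7%.
Aggregating (R2): 22.95% + 5.1% + 6.75% + 7% = 41.8%.

41.8%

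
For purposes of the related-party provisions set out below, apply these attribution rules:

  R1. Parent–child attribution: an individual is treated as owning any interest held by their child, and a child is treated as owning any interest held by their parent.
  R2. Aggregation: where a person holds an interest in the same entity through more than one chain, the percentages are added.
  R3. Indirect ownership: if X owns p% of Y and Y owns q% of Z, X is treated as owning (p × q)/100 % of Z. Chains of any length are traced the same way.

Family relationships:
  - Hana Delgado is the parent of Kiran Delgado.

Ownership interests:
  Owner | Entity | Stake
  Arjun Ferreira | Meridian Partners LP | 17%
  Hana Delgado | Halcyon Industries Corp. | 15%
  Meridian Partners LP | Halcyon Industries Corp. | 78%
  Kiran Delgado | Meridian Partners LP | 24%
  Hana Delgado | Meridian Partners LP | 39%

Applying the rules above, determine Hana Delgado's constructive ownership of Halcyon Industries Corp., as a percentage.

By parent–child attribution (R1), Hana Delgado is treated as also owning Kiran Delgado's interest in Meridian Partners LP, giving 39% + 24% = 63%.
Chain via Meridian Partners LP (R3): 63% × 78% = 49.14% of Halcyon Industries Corp.
Direct interest in Halcyon Industries Corp: 15%.
Aggregating (R2): 49.14% + 15% = 64.14%.

64.14%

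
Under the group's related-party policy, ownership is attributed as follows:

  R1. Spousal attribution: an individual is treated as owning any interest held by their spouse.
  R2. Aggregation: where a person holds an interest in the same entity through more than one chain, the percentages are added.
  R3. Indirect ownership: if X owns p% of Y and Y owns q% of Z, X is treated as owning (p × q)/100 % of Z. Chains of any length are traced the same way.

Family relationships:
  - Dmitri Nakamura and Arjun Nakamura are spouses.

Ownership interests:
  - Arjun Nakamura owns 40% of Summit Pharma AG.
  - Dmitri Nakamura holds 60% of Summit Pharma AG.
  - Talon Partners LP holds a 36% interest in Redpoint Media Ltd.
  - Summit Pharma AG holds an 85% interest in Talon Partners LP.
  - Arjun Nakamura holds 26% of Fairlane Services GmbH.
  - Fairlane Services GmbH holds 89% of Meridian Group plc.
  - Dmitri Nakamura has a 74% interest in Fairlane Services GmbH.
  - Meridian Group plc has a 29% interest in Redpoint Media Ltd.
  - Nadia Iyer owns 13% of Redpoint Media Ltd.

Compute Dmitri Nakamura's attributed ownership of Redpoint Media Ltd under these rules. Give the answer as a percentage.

By spousal attribution (R1), Dmitri Nakamura is treated as also owning Arjun Nakamura's interest in Fairlane Services GmbH, giving 74% + 26% = 100%.
By spousal attribution (R1), Dmitri Nakamura is treated as also owning Arjun Nakamura's interest in Summit Pharma AG, giving 60% + 40% = 100%.
Chain via Fairlane Services GmbH → Meridian Group plc (R3): 100% × 89% × 29% = 25.81% of Redpoint Media Ltd.
Chain via Summit Pharma AG → Talon Partners LP (R3): 100% × 85% × 36% = 30.6% of Redpoint Media Ltd.
Aggregating (R2): 25.81% + 30.6% = 56.41%.

56.41%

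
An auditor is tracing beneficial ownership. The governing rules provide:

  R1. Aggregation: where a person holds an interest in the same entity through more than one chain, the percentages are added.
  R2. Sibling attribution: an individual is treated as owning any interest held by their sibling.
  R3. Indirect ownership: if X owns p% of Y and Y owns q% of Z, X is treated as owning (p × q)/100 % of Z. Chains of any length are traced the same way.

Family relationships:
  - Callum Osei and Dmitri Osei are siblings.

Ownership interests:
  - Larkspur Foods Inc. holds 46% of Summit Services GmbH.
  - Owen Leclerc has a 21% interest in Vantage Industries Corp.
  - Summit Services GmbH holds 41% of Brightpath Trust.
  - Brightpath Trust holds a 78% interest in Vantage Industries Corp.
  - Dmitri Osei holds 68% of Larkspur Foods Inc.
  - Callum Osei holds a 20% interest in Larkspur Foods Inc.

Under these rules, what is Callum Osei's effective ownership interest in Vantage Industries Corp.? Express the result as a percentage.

By sibling attribution (R2), Callum Osei is treated as also owning Dmitri Osei's interest in Larkspur Foods Inc, giving 20% + 68% = 88%.
Chain via Larkspur Foods Inc. → Summit Services GmbH → Brightpath Trust (R3): 88% × 46% × 41% × 78% = 12.945504% of Vantage Industries Corp.

12.945504%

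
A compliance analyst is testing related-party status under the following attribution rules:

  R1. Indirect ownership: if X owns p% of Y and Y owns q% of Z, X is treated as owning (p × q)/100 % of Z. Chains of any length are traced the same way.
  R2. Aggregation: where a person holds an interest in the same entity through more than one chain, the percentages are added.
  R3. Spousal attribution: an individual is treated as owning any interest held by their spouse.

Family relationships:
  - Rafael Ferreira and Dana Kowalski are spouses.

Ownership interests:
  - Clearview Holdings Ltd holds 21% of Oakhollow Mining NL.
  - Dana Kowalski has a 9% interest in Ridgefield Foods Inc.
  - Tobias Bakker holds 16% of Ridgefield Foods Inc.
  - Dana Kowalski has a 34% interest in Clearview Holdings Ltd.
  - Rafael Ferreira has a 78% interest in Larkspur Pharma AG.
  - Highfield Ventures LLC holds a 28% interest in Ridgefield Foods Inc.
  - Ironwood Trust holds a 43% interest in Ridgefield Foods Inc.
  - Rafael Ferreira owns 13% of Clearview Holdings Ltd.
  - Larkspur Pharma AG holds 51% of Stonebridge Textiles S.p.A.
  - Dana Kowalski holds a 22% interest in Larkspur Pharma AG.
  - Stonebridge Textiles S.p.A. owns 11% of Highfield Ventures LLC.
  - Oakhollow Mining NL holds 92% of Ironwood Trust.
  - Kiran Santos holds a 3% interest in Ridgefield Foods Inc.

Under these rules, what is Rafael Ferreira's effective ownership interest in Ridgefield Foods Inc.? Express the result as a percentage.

14.475372%

By spousal attribution (R3), Rafael Ferreira is treated as also owning Dana Kowalski's interest in Clearview Holdings Ltd, giving 13% + 34% = 47%.
By spousal attribution (R3), Rafael Ferreira is treated as also owning Dana Kowalski's interest in Larkspur Pharma AG, giving 78% + 22% = 100%.
By spousal attribution (R3), Rafael Ferreira is treated as owning Dana Kowalski's 9% interest in Ridgefield Foods Inc.
Chain via Clearview Holdings Ltd → Oakhollow Mining NL → Ironwood Trust (R1): 47% × 21% × 92% × 43% = 3.904572% of Ridgefield Foods Inc.
Chain via Larkspur Pharma AG → Stonebridge Textiles S.p.A. → Highfield Ventures LLC (R1): 100% × 51% × 11% × 28% = 1.5708% of Ridgefield Foods Inc.
Direct interest in Ridgefield Foods Inc: 9%.
Aggregating (R2): 3.904572% + 1.5708% + 9% = 14.475372%.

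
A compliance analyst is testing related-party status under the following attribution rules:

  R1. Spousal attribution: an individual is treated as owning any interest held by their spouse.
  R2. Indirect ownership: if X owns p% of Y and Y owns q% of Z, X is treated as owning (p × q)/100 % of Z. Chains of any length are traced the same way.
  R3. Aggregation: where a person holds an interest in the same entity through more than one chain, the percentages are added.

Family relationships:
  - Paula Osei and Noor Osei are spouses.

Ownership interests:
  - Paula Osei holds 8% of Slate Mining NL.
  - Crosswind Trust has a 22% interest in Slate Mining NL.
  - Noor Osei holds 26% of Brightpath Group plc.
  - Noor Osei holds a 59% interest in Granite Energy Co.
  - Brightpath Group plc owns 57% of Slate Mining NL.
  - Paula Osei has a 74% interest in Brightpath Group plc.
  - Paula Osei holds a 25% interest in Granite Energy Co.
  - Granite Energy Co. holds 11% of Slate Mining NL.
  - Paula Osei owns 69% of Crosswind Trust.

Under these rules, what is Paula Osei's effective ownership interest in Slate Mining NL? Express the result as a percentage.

By spousal attribution (R1), Paula Osei is treated as also owning Noor Osei's interest in Granite Energy Co, giving 25% + 59% = 84%.
By spousal attribution (R1), Paula Osei is treated as also owning Noor Osei's interest in Brightpath Group plc, giving 74% + 26% = 100%.
Chain via Granite Energy Co. (R2): 84% × 11% = 9.24% of Slate Mining NL.
Chain via Crosswind Trust (R2): 69% × 22% = 15.18% of Slate Mining NL.
Chain via Brightpath Group plc (R2): 100% × 57% = 57% of Slate Mining NL.
Direct interest in Slate Mining NL: 8%.
Aggregating (R3): 9.24% + 15.18% + 57% + 8% = 89.42%.

89.42%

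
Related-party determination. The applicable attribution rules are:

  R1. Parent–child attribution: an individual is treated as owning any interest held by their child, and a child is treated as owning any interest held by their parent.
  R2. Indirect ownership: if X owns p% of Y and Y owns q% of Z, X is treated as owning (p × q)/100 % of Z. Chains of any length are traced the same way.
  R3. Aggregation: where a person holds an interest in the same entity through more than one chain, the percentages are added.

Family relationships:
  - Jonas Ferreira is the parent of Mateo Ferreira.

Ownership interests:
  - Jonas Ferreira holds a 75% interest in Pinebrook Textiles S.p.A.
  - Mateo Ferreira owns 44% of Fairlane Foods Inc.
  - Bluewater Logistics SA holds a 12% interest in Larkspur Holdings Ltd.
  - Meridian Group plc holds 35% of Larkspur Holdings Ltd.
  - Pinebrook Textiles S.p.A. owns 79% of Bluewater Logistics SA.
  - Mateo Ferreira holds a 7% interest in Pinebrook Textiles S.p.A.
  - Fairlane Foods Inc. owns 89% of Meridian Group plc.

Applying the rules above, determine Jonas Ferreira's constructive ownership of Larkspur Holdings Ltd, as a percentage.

By parent–child attribution (R1), Jonas Ferreira is treated as also owning Mateo Ferreira's interest in Pinebrook Textiles S.p.A, giving 75% + 7% = 82%.
By parent–child attribution (R1), Jonas Ferreira is treated as owning Mateo Ferreira's 44% interest in Fairlane Foods Inc.
Chain via Pinebrook Textiles S.p.A. → Bluewater Logistics SA (R2): 82% × 79% × 12% = 7.7736% of Larkspur Holdings Ltd.
Chain via Fairlane Foods Inc. → Meridian Group plc (R2): 44% × 89% × 35% = 13.706% of Larkspur Holdings Ltd.
Aggregating (R3): 7.7736% + 13.706% = 21.4796%.

21.4796%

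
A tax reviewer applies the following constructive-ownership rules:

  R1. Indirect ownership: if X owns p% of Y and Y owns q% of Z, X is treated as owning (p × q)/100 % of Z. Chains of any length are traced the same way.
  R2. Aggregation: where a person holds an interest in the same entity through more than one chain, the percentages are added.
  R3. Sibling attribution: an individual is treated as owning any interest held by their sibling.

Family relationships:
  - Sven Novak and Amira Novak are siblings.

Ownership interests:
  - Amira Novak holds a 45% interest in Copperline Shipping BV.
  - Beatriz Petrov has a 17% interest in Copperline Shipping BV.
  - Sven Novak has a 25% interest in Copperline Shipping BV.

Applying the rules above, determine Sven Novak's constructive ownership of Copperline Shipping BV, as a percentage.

70%

By sibling attribution (R3), Sven Novak is treated as also owning Amira Novak's interest in Copperline Shipping BV, giving 25% + 45% = 70%.
Direct interest in Copperline Shipping BV: 70%.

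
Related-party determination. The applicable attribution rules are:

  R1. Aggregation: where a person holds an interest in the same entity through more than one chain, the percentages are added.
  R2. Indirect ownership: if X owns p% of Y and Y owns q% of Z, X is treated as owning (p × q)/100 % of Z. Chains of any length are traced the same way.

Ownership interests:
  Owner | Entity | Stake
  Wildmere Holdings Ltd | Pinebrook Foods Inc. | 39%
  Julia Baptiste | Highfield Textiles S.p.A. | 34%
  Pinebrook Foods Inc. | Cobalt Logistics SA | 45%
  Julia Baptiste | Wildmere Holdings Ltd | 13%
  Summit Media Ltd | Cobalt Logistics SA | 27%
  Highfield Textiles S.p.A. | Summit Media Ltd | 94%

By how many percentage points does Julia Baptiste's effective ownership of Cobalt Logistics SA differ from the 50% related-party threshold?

39.0893

Chain via Wildmere Holdings Ltd → Pinebrook Foods Inc. (R2): 13% × 39% × 45% = 2.2815% of Cobalt Logistics SA.
Chain via Highfield Textiles S.p.A. → Summit Media Ltd (R2): 34% × 94% × 27% = 8.6292% of Cobalt Logistics SA.
Aggregating (R1): 2.2815% + 8.6292% = 10.9107%.
10.9107% falls short of the 50% threshold by 39.0893 percentage points.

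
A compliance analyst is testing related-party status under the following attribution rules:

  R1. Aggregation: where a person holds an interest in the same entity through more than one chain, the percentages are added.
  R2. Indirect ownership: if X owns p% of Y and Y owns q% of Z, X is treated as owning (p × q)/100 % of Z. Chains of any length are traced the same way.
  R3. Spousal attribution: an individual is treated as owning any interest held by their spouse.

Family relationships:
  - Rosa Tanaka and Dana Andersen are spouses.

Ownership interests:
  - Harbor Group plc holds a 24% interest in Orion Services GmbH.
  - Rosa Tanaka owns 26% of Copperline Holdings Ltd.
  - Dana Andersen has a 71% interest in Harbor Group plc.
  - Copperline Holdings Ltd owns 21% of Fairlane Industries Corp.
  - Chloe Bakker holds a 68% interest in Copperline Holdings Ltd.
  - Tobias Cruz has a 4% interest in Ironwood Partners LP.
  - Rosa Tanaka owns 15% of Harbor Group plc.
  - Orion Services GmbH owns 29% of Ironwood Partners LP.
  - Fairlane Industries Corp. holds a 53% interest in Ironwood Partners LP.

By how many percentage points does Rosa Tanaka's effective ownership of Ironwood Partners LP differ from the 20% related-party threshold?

11.1206

By spousal attribution (R3), Rosa Tanaka is treated as also owning Dana Andersen's interest in Harbor Group plc, giving 15% + 71% = 86%.
Chain via Harbor Group plc → Orion Services GmbH (R2): 86% × 24% × 29% = 5.9856% of Ironwood Partners LP.
Chain via Copperline Holdings Ltd → Fairlane Industries Corp. (R2): 26% × 21% × 53% = 2.8938% of Ironwood Partners LP.
Aggregating (R1): 5.9856% + 2.8938% = 8.8794%.
8.8794% falls short of the 20% threshold by 11.1206 percentage points.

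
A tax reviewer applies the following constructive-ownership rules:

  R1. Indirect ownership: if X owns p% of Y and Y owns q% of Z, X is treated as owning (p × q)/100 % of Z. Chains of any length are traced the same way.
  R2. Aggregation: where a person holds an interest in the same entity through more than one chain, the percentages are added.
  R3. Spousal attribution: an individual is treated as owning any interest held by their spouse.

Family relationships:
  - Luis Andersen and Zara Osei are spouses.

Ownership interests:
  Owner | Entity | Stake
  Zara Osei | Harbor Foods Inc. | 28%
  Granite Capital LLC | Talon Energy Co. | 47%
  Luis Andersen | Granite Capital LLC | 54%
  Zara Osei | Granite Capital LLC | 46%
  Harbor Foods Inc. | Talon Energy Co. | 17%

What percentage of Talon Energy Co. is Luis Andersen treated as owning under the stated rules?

By spousal attribution (R3), Luis Andersen is treated as also owning Zara Osei's interest in Granite Capital LLC, giving 54% + 46% = 100%.
By spousal attribution (R3), Luis Andersen is treated as owning Zara Osei's 28% interest in Harbor Foods Inc.
Chain via Granite Capital LLC (R1): 100% × 47% = 47% of Talon Energy Co.
Chain via Harbor Foods Inc. (R1): 28% × 17% = 4.76% of Talon Energy Co.
Aggregating (R2): 47% + 4.76% = 51.76%.

51.76%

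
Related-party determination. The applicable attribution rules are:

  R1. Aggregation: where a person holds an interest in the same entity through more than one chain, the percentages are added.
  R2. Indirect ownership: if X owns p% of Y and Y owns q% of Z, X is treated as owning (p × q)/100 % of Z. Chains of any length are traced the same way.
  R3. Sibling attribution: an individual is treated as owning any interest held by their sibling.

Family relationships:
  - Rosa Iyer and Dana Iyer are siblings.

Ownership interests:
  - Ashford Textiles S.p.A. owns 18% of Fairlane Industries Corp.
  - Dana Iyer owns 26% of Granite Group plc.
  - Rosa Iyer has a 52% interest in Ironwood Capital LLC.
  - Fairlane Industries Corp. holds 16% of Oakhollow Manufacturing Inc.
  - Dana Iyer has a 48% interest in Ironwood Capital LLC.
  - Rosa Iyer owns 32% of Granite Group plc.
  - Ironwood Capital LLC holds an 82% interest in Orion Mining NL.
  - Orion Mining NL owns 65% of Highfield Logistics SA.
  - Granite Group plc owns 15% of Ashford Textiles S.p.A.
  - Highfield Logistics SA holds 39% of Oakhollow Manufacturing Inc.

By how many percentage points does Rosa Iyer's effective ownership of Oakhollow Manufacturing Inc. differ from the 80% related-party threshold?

58.96244

By sibling attribution (R3), Rosa Iyer is treated as also owning Dana Iyer's interest in Ironwood Capital LLC, giving 52% + 48% = 100%.
By sibling attribution (R3), Rosa Iyer is treated as also owning Dana Iyer's interest in Granite Group plc, giving 32% + 26% = 58%.
Chain via Ironwood Capital LLC → Orion Mining NL → Highfield Logistics SA (R2): 100% × 82% × 65% × 39% = 20.787% of Oakhollow Manufacturing Inc.
Chain via Granite Group plc → Ashford Textiles S.p.A. → Fairlane Industries Corp. (R2): 58% × 15% × 18% × 16% = 0.25056% of Oakhollow Manufacturing Inc.
Aggregating (R1): 20.787% + 0.25056% = 21.03756%.
21.03756% falls short of the 80% threshold by 58.96244 percentage points.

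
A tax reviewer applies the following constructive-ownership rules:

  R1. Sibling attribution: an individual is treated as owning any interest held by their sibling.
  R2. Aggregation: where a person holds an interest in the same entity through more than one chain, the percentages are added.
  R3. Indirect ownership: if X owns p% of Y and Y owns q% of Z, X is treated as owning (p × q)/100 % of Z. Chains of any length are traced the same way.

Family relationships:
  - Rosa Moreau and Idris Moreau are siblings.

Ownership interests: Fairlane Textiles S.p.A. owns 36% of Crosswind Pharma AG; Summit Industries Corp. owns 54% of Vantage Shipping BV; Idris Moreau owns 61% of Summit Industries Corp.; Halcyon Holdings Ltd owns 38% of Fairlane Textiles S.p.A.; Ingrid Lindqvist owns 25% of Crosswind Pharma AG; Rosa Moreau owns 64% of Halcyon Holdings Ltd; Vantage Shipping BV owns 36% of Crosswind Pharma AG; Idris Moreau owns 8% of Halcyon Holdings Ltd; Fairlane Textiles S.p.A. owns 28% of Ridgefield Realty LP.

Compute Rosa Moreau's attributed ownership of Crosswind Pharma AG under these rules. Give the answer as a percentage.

By sibling attribution (R1), Rosa Moreau is treated as also owning Idris Moreau's interest in Halcyon Holdings Ltd, giving 64% + 8% = 72%.
By sibling attribution (R1), Rosa Moreau is treated as owning Idris Moreau's 61% interest in Summit Industries Corp.
Chain via Halcyon Holdings Ltd → Fairlane Textiles S.p.A. (R3): 72% × 38% × 36% = 9.8496% of Crosswind Pharma AG.
Chain via Summit Industries Corp. → Vantage Shipping BV (R3): 61% × 54% × 36% = 11.8584% of Crosswind Pharma AG.
Aggregating (R2): 9.8496% + 11.8584% = 21.708%.

21.708%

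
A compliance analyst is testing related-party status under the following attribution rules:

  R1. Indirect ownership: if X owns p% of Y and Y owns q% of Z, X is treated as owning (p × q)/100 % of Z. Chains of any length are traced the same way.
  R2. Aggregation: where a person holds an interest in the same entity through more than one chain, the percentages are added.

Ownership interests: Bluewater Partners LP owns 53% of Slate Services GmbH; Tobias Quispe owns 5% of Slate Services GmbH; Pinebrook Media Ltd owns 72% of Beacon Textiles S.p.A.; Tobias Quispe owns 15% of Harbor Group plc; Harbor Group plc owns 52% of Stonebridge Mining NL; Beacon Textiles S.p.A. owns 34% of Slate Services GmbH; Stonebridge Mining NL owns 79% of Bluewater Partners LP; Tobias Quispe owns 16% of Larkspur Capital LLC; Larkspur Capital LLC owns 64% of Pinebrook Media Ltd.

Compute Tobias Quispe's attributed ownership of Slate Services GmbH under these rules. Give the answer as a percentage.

10.772612%

Chain via Larkspur Capital LLC → Pinebrook Media Ltd → Beacon Textiles S.p.A. (R1): 16% × 64% × 72% × 34% = 2.506752% of Slate Services GmbH.
Chain via Harbor Group plc → Stonebridge Mining NL → Bluewater Partners LP (R1): 15% × 52% × 79% × 53% = 3.26586% of Slate Services GmbH.
Direct interest in Slate Services GmbH: 5%.
Aggregating (R2): 2.506752% + 3.26586% + 5% = 10.772612%.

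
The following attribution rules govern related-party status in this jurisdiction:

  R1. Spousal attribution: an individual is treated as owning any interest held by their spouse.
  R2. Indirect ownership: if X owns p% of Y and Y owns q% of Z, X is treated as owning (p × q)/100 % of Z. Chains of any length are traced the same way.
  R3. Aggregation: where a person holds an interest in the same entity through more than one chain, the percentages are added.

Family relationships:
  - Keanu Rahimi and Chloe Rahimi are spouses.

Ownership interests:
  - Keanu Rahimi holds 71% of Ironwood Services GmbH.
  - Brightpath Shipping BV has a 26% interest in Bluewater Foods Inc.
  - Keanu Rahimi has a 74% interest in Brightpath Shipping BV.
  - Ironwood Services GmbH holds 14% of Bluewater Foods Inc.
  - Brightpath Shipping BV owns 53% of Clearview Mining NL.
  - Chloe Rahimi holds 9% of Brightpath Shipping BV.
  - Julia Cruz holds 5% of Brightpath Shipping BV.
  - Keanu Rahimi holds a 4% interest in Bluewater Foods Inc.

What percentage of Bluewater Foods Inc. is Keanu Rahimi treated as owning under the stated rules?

By spousal attribution (R1), Keanu Rahimi is treated as also owning Chloe Rahimi's interest in Brightpath Shipping BV, giving 74% + 9% = 83%.
Chain via Ironwood Services GmbH (R2): 71% × 14% = 9.94% of Bluewater Foods Inc.
Chain via Brightpath Shipping BV (R2): 83% × 26% = 21.58% of Bluewater Foods Inc.
Direct interest in Bluewater Foods Inc: 4%.
Aggregating (R3): 9.94% + 21.58% + 4% = 35.52%.

35.52%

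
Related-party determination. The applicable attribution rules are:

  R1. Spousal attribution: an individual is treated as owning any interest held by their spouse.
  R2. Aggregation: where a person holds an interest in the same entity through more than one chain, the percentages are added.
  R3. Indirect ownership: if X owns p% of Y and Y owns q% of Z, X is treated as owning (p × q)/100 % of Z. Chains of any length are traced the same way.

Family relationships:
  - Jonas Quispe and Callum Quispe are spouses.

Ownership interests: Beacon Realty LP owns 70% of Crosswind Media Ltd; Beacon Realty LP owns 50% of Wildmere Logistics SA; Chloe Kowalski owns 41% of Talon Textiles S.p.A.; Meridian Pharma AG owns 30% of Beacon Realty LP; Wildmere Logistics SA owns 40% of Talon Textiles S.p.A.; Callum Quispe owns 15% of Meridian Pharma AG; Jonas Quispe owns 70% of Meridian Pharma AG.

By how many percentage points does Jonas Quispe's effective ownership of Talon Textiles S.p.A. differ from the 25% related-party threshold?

By spousal attribution (R1), Jonas Quispe is treated as also owning Callum Quispe's interest in Meridian Pharma AG, giving 70% + 15% = 85%.
Chain via Meridian Pharma AG → Beacon Realty LP → Wildmere Logistics SA (R3): 85% × 30% × 50% × 40% = 5.1% of Talon Textiles S.p.A.
5.1% falls short of the 25% threshold by 19.9 percentage points.

19.9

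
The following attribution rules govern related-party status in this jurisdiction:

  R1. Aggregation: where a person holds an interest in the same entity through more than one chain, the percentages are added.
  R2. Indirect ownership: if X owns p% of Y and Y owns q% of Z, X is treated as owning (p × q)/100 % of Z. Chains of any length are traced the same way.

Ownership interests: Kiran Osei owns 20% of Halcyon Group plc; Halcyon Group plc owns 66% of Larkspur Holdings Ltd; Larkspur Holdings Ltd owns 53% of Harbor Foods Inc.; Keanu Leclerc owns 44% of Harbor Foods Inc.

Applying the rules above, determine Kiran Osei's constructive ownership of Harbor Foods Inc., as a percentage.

Chain via Halcyon Group plc → Larkspur Holdings Ltd (R2): 20% × 66% × 53% = 6.996% of Harbor Foods Inc.

6.996%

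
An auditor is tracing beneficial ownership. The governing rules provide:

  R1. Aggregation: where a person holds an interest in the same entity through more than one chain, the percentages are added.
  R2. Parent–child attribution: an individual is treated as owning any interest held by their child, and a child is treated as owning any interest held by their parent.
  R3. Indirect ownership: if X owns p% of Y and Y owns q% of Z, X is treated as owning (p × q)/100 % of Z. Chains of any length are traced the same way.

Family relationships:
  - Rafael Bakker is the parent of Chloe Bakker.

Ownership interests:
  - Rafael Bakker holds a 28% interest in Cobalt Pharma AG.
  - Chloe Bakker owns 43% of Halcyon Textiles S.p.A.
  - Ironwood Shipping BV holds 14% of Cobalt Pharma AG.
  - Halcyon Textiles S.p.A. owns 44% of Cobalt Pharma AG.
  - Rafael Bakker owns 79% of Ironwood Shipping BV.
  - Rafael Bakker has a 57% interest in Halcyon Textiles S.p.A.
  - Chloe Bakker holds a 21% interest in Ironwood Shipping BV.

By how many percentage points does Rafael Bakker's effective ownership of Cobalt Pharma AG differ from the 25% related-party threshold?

By parent–child attribution (R2), Rafael Bakker is treated as also owning Chloe Bakker's interest in Ironwood Shipping BV, giving 79% + 21% = 100%.
By parent–child attribution (R2), Rafael Bakker is treated as also owning Chloe Bakker's interest in Halcyon Textiles S.p.A, giving 57% + 43% = 100%.
Chain via Ironwood Shipping BV (R3): 100% × 14% = 14% of Cobalt Pharma AG.
Chain via Halcyon Textiles S.p.A. (R3): 100% × 44% = 44% of Cobalt Pharma AG.
Direct interest in Cobalt Pharma AG: 28%.
Aggregating (R1): 14% + 44% + 28% = 86%.
86% exceeds the 25% threshold by 61 percentage points.

61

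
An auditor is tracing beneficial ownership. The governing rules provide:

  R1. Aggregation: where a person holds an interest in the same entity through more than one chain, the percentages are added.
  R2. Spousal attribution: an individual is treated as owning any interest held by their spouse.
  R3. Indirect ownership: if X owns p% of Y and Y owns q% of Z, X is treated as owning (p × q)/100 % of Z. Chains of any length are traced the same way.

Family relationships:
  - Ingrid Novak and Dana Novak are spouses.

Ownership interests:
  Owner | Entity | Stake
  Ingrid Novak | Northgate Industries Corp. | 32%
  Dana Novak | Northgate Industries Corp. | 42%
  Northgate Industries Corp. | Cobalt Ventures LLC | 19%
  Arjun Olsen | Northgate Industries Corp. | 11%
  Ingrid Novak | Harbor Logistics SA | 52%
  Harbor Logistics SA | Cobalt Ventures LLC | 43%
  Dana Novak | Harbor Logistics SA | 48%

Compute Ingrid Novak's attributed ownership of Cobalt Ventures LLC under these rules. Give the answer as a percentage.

By spousal attribution (R2), Ingrid Novak is treated as also owning Dana Novak's interest in Harbor Logistics SA, giving 52% + 48% = 100%.
By spousal attribution (R2), Ingrid Novak is treated as also owning Dana Novak's interest in Northgate Industries Corp, giving 32% + 42% = 74%.
Chain via Harbor Logistics SA (R3): 100% × 43% = 43% of Cobalt Ventures LLC.
Chain via Northgate Industries Corp. (R3): 74% × 19% = 14.06% of Cobalt Ventures LLC.
Aggregating (R1): 43% + 14.06% = 57.06%.

57.06%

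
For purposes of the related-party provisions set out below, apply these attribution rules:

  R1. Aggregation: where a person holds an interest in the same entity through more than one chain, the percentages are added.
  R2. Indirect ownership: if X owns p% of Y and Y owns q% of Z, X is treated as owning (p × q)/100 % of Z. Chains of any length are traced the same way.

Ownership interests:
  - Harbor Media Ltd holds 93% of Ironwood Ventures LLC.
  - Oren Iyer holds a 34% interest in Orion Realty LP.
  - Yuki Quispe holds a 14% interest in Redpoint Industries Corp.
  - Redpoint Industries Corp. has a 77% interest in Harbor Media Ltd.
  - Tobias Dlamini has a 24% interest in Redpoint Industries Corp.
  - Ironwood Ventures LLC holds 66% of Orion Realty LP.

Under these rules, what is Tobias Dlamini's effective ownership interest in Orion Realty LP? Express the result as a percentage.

11.343024%

Chain via Redpoint Industries Corp. → Harbor Media Ltd → Ironwood Ventures LLC (R2): 24% × 77% × 93% × 66% = 11.343024% of Orion Realty LP.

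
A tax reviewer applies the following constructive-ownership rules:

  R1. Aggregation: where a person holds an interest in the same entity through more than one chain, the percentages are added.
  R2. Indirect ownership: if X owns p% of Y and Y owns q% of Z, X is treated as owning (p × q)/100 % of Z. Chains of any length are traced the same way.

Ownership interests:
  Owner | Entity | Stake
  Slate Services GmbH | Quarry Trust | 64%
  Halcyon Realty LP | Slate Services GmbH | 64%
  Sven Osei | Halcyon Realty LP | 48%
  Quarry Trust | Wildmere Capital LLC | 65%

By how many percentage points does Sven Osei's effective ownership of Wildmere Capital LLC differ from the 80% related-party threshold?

Chain via Halcyon Realty LP → Slate Services GmbH → Quarry Trust (R2): 48% × 64% × 64% × 65% = 12.77952% of Wildmere Capital LLC.
12.77952% falls short of the 80% threshold by 67.22048 percentage points.

67.22048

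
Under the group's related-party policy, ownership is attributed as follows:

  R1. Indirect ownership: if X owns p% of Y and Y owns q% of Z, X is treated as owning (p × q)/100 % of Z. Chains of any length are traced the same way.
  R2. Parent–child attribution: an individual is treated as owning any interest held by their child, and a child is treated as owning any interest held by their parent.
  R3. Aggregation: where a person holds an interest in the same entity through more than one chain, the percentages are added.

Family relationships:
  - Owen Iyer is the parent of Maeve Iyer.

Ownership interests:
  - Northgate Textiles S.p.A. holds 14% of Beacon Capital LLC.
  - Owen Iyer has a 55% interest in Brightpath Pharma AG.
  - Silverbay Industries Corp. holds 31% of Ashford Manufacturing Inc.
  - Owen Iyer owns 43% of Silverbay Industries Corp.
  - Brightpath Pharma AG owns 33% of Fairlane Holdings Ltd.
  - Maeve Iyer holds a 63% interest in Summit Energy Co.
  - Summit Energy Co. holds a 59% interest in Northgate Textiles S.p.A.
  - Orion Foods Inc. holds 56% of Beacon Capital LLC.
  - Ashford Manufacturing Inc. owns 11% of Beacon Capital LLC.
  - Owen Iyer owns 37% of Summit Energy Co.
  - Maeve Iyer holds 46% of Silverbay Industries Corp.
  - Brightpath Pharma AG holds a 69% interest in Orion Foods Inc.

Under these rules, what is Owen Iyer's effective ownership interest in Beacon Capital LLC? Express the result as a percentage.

32.5469%

By parent–child attribution (R2), Owen Iyer is treated as also owning Maeve Iyer's interest in Silverbay Industries Corp, giving 43% + 46% = 89%.
By parent–child attribution (R2), Owen Iyer is treated as also owning Maeve Iyer's interest in Summit Energy Co, giving 37% + 63% = 100%.
Chain via Silverbay Industries Corp. → Ashford Manufacturing Inc. (R1): 89% × 31% × 11% = 3.0349% of Beacon Capital LLC.
Chain via Summit Energy Co. → Northgate Textiles S.p.A. (R1): 100% × 59% × 14% = 8.26% of Beacon Capital LLC.
Chain via Brightpath Pharma AG → Orion Foods Inc. (R1): 55% × 69% × 56% = 21.252% of Beacon Capital LLC.
Aggregating (R3): 3.0349% + 8.26% + 21.252% = 32.5469%.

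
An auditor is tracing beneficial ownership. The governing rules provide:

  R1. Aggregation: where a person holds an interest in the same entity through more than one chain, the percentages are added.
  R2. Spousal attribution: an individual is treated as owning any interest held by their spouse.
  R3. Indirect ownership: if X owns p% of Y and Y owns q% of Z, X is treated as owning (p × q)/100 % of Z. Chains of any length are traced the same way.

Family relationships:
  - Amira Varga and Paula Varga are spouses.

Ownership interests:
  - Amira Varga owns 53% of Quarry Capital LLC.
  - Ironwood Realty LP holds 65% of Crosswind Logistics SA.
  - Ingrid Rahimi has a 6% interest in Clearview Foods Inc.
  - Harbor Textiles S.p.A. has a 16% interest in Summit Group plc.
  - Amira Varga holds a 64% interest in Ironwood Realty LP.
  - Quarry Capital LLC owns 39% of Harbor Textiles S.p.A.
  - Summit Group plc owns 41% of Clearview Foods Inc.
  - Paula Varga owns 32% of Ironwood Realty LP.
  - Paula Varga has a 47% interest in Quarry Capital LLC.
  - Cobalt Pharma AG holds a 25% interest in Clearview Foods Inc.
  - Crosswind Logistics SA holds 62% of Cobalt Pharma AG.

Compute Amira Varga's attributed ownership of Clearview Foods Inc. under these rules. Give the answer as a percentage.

12.2304%

By spousal attribution (R2), Amira Varga is treated as also owning Paula Varga's interest in Ironwood Realty LP, giving 64% + 32% = 96%.
By spousal attribution (R2), Amira Varga is treated as also owning Paula Varga's interest in Quarry Capital LLC, giving 53% + 47% = 100%.
Chain via Ironwood Realty LP → Crosswind Logistics SA → Cobalt Pharma AG (R3): 96% × 65% × 62% × 25% = 9.672% of Clearview Foods Inc.
Chain via Quarry Capital LLC → Harbor Textiles S.p.A. → Summit Group plc (R3): 100% × 39% × 16% × 41% = 2.5584% of Clearview Foods Inc.
Aggregating (R1): 9.672% + 2.5584% = 12.2304%.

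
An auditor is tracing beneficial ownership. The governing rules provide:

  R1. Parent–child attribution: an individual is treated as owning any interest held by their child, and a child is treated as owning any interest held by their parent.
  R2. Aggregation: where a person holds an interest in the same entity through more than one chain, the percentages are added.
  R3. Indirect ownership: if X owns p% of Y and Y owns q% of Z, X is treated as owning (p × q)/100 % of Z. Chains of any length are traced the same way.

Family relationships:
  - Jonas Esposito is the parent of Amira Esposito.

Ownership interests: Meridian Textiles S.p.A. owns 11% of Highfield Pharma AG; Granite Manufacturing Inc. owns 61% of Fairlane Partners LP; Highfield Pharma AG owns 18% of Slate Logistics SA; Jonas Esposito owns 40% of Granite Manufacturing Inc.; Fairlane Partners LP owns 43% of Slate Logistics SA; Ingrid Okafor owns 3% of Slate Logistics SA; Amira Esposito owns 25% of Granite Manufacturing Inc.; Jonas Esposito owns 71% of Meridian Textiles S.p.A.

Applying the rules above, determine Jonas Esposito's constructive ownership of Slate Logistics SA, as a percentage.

18.4553%

By parent–child attribution (R1), Jonas Esposito is treated as also owning Amira Esposito's interest in Granite Manufacturing Inc, giving 40% + 25% = 65%.
Chain via Granite Manufacturing Inc. → Fairlane Partners LP (R3): 65% × 61% × 43% = 17.0495% of Slate Logistics SA.
Chain via Meridian Textiles S.p.A. → Highfield Pharma AG (R3): 71% × 11% × 18% = 1.4058% of Slate Logistics SA.
Aggregating (R2): 17.0495% + 1.4058% = 18.4553%.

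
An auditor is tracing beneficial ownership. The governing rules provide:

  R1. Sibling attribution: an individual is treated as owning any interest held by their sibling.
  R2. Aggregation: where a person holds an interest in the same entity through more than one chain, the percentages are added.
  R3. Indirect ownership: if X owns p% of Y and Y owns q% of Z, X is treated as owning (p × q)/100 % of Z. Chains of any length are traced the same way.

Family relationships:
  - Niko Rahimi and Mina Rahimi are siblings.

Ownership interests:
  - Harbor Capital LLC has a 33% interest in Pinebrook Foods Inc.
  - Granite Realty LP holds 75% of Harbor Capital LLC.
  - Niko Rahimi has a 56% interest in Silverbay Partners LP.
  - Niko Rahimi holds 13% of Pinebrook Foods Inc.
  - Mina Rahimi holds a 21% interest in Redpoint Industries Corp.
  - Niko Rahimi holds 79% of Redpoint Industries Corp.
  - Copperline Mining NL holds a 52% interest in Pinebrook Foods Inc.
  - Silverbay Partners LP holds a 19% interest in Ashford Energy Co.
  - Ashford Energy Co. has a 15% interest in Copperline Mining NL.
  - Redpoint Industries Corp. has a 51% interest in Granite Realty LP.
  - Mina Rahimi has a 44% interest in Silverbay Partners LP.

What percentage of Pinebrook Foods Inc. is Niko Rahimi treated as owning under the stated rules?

By sibling attribution (R1), Niko Rahimi is treated as also owning Mina Rahimi's interest in Redpoint Industries Corp, giving 79% + 21% = 100%.
By sibling attribution (R1), Niko Rahimi is treated as also owning Mina Rahimi's interest in Silverbay Partners LP, giving 56% + 44% = 100%.
Chain via Redpoint Industries Corp. → Granite Realty LP → Harbor Capital LLC (R3): 100% × 51% × 75% × 33% = 12.6225% of Pinebrook Foods Inc.
Chain via Silverbay Partners LP → Ashford Energy Co. → Copperline Mining NL (R3): 100% × 19% × 15% × 52% = 1.482% of Pinebrook Foods Inc.
Direct interest in Pinebrook Foods Inc: 13%.
Aggregating (R2): 12.6225% + 1.482% + 13% = 27.1045%.

27.1045%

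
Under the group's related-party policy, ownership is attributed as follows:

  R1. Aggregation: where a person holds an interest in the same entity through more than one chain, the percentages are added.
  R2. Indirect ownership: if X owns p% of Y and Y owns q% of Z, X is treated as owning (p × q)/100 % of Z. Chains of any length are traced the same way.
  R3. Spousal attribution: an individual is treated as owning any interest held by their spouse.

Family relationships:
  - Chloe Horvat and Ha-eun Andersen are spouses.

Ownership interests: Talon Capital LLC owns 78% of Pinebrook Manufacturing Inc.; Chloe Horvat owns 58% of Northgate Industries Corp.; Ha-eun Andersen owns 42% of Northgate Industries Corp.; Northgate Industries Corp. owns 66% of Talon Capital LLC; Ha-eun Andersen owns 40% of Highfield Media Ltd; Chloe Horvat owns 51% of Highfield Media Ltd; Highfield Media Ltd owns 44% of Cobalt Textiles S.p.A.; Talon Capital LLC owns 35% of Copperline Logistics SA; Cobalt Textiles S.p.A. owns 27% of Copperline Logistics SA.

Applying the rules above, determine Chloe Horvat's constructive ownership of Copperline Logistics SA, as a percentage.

By spousal attribution (R3), Chloe Horvat is treated as also owning Ha-eun Andersen's interest in Highfield Media Ltd, giving 51% + 40% = 91%.
By spousal attribution (R3), Chloe Horvat is treated as also owning Ha-eun Andersen's interest in Northgate Industries Corp, giving 58% + 42% = 100%.
Chain via Highfield Media Ltd → Cobalt Textiles S.p.A. (R2): 91% × 44% × 27% = 10.8108% of Copperline Logistics SA.
Chain via Northgate Industries Corp. → Talon Capital LLC (R2): 100% × 66% × 35% = 23.1% of Copperline Logistics SA.
Aggregating (R1): 10.8108% + 23.1% = 33.9108%.

33.9108%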